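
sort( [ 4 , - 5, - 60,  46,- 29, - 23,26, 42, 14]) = [ - 60, - 29, - 23,-5,4,14,26,42,46] 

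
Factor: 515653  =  515653^1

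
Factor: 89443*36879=3^1 *19^1 *647^1*89443^1 = 3298568397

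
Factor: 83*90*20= 2^3*3^2*5^2*83^1= 149400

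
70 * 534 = 37380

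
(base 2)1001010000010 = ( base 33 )4BJ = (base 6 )33534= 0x1282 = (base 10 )4738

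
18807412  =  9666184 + 9141228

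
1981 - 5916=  - 3935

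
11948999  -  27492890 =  - 15543891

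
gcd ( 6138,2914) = 62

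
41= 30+11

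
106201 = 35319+70882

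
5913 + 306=6219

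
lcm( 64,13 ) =832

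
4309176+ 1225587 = 5534763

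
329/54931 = 329/54931=0.01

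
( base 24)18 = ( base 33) w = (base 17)1F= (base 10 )32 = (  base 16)20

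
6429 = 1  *6429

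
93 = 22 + 71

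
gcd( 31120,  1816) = 8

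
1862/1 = 1862 = 1862.00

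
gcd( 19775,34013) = 791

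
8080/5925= 1616/1185 =1.36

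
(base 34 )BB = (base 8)601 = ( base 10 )385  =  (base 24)g1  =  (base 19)115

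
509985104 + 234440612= 744425716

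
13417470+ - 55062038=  - 41644568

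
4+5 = 9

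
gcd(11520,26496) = 1152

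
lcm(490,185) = 18130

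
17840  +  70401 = 88241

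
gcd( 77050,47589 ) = 1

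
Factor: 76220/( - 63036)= -185/153 = -3^(- 2) * 5^1 * 17^( - 1 )*37^1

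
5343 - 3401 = 1942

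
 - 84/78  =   - 14/13 =- 1.08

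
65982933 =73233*901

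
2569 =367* 7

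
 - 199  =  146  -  345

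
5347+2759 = 8106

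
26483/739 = 26483/739 = 35.84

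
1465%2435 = 1465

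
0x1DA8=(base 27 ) ab5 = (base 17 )194A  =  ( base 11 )5782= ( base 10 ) 7592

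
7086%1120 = 366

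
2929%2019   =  910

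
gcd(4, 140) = 4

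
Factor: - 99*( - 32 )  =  2^5*3^2 * 11^1 = 3168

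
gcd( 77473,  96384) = 1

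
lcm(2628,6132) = 18396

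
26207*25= 655175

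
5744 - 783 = 4961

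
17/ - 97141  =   - 1+97124/97141= - 0.00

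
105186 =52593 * 2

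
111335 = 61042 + 50293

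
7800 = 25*312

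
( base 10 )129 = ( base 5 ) 1004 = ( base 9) 153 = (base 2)10000001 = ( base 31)45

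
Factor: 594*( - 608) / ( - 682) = 16416/31 = 2^5*3^3*19^1*31^( - 1 ) 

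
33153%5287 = 1431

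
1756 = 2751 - 995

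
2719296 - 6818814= -4099518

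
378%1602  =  378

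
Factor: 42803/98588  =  2^( - 2)*7^(-2 )*23^1*503^( - 1)*  1861^1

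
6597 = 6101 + 496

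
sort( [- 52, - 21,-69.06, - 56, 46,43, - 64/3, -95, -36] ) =[ - 95, - 69.06 , - 56, - 52, - 36,  -  64/3, - 21,43,46 ] 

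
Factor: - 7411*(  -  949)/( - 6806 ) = -7033039/6806=- 2^( - 1 )*13^1*41^ ( - 1 )*73^1*83^( - 1)*7411^1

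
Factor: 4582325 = 5^2*11^1*19^1*877^1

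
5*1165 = 5825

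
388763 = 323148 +65615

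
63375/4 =63375/4 = 15843.75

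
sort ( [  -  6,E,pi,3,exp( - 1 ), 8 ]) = [ - 6,exp (  -  1),E,3 , pi, 8] 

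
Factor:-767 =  - 13^1 * 59^1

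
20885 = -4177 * ( - 5 ) 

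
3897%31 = 22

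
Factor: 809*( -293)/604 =  -  237037/604 =- 2^ ( - 2 )*151^(-1 )*293^1 * 809^1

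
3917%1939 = 39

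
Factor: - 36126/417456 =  - 9/104=-  2^(  -  3)*3^2*13^(-1)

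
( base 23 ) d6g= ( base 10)7031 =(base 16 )1B77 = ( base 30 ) 7OB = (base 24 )C4N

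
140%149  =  140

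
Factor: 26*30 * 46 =2^3* 3^1*5^1* 13^1*23^1 = 35880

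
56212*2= 112424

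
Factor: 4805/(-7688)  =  -2^ ( - 3 )*5^1 =- 5/8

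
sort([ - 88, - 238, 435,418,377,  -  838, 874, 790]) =[-838, - 238, - 88,377,418, 435,790,  874 ] 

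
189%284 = 189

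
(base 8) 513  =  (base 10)331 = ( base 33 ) a1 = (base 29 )BC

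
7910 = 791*10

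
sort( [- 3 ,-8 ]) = [-8,- 3 ]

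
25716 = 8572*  3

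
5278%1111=834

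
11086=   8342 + 2744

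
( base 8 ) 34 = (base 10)28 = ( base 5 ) 103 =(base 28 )10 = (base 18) 1A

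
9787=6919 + 2868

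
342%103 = 33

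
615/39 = 205/13 =15.77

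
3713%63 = 59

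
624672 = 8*78084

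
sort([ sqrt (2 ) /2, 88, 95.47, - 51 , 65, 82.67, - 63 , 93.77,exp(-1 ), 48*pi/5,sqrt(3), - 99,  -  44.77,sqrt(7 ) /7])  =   [ - 99, - 63, - 51, - 44.77 , exp (-1), sqrt( 7)/7,sqrt( 2)/2,sqrt (3 ),48*pi/5,65,82.67, 88,93.77  ,  95.47] 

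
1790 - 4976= -3186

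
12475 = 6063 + 6412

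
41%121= 41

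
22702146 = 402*56473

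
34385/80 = 6877/16 = 429.81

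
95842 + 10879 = 106721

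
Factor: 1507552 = 2^5*47111^1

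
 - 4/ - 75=4/75 = 0.05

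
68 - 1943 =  - 1875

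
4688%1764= 1160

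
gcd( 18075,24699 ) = 3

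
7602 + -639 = 6963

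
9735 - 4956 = 4779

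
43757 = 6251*7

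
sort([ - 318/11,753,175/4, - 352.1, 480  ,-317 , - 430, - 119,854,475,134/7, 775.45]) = [ - 430, -352.1, - 317, -119,- 318/11, 134/7,  175/4 , 475, 480,753, 775.45, 854 ] 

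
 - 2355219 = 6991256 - 9346475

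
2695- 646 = 2049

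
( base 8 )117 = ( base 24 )37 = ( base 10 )79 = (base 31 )2h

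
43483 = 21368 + 22115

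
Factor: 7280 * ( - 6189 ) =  - 2^4*3^1  *  5^1 * 7^1*13^1 * 2063^1= - 45055920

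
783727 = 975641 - 191914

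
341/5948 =341/5948 =0.06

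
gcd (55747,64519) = 1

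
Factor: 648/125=2^3 * 3^4*5^( - 3)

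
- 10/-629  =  10/629 =0.02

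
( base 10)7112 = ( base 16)1BC8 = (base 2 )1101111001000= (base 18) 13h2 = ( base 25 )B9C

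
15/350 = 3/70= 0.04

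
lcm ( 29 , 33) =957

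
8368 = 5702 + 2666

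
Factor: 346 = 2^1*173^1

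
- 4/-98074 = 2/49037= 0.00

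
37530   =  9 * 4170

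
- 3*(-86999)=260997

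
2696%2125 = 571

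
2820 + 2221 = 5041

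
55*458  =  25190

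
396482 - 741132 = -344650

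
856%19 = 1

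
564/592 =141/148= 0.95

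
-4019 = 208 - 4227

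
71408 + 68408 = 139816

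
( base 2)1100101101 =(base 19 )24f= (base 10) 813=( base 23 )1c8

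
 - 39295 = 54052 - 93347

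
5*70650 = 353250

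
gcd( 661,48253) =661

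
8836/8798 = 1+ 19/4399 =1.00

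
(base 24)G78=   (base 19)1706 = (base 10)9392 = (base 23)hh8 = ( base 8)22260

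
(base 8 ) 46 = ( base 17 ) 24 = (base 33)15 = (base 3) 1102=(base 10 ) 38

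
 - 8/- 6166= 4/3083 = 0.00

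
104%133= 104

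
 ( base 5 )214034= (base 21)GG2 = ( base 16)1ce2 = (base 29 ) 8ms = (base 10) 7394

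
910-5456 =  - 4546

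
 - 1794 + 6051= 4257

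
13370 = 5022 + 8348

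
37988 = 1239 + 36749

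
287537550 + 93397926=380935476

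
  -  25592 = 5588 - 31180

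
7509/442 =7509/442 = 16.99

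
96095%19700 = 17295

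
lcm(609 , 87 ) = 609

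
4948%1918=1112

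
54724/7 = 7817 + 5/7 = 7817.71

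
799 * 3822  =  3053778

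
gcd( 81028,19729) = 1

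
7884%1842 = 516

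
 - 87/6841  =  -1 + 6754/6841= -0.01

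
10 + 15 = 25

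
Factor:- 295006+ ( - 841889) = - 3^1*5^1*75793^1=- 1136895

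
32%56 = 32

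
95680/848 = 112 + 44/53 = 112.83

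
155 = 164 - 9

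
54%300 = 54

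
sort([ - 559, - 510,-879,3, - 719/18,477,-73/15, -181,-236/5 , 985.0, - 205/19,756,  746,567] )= [ - 879, - 559, - 510, - 181, - 236/5, - 719/18,-205/19, - 73/15, 3,477, 567, 746,756,985.0 ]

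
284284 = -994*(-286)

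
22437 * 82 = 1839834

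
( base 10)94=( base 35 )2O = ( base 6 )234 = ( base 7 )163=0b1011110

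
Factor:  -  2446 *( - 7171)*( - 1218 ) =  - 2^2*3^1*7^1*29^1*71^1 * 101^1*1223^1= - 21364043988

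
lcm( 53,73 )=3869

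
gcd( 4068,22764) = 12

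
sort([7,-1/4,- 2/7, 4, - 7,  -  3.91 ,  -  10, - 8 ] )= [ - 10, -8,-7, - 3.91, - 2/7, - 1/4, 4,  7]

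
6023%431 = 420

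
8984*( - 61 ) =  - 548024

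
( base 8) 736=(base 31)fd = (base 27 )HJ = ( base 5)3403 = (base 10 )478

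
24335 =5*4867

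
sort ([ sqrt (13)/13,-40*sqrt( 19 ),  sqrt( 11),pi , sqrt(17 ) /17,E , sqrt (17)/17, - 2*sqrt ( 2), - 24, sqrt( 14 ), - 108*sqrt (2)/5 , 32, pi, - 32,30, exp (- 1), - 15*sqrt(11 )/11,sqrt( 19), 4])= [ - 40*sqrt(19 ), - 32,- 108*sqrt( 2)/5 ,-24,  -  15*sqrt (11)/11, - 2*sqrt( 2), sqrt(17 )/17, sqrt (17 ) /17,sqrt (13)/13,exp( -1) , E , pi,pi,sqrt ( 11 ) , sqrt (14 ), 4,sqrt(19), 30,  32]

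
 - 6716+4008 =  - 2708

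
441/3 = 147  =  147.00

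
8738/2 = 4369 = 4369.00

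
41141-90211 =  - 49070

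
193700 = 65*2980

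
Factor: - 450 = -2^1  *  3^2*5^2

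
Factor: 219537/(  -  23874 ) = -423/46 = -2^(-1 )*3^2 * 23^( - 1)*47^1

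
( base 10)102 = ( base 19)57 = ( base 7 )204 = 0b1100110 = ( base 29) 3f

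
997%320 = 37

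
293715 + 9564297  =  9858012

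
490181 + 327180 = 817361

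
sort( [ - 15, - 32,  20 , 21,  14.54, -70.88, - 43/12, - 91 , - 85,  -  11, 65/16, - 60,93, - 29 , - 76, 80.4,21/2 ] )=[-91, - 85, -76,- 70.88, - 60, - 32, -29, - 15, - 11,  -  43/12 , 65/16,21/2 , 14.54,20, 21,  80.4,  93 ]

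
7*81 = 567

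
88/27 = 88/27  =  3.26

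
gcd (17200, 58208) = 16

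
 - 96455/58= - 96455/58 = - 1663.02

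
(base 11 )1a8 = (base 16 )ef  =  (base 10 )239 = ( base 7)461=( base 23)A9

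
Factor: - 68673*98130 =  - 6738881490  =  - 2^1*3^2*5^1*11^1*2081^1*3271^1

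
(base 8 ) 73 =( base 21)2h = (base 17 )38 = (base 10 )59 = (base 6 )135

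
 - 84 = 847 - 931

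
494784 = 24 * 20616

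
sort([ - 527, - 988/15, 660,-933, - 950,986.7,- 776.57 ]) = [- 950, - 933, - 776.57, - 527 ,- 988/15,660,986.7]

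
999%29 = 13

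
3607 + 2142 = 5749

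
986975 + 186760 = 1173735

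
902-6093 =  - 5191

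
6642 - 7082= - 440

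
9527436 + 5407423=14934859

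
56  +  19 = 75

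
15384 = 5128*3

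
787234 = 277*2842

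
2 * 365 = 730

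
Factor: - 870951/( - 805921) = 3^1*71^( - 1)*11351^( - 1)*290317^1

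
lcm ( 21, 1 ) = 21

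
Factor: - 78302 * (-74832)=5859495264 = 2^5 * 3^1 * 7^2* 17^1*47^1*1559^1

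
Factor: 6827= 6827^1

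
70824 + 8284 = 79108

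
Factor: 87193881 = 3^3*3229403^1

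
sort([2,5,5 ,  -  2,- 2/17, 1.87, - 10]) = [  -  10, - 2, - 2/17,  1.87,  2, 5,  5]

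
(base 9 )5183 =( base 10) 3801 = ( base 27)55L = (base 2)111011011001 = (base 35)33l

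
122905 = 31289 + 91616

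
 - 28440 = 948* ( - 30)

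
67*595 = 39865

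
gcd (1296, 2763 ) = 9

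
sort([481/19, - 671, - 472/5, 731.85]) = [ - 671, - 472/5,481/19,  731.85]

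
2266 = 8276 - 6010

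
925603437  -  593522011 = 332081426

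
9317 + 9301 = 18618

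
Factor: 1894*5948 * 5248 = 59121406976= 2^10*41^1 *947^1*1487^1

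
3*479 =1437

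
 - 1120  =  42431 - 43551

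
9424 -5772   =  3652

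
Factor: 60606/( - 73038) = -3^1*13^1*47^( - 1) = - 39/47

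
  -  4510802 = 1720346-6231148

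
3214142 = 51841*62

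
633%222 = 189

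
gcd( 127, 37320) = 1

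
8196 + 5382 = 13578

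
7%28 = 7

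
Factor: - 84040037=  - 41^1*131^1 * 15647^1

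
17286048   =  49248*351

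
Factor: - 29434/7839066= - 14717/3919533=- 3^( - 1)*311^( - 1)*4201^( - 1 )*14717^1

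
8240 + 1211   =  9451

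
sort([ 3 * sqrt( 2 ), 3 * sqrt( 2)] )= [ 3*sqrt( 2), 3*sqrt(2)] 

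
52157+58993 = 111150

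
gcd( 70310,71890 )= 790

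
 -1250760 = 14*( - 89340 )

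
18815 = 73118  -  54303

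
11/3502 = 11/3502 = 0.00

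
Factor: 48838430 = 2^1*5^1*23^1*59^2*61^1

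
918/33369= 306/11123= 0.03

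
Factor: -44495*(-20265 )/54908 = 2^( - 2)*3^1 * 5^2*11^1*37^(-1)*53^( - 1)* 193^1*809^1= 128813025/7844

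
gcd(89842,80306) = 2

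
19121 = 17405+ 1716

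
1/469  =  1/469 = 0.00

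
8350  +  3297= 11647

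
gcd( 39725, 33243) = 7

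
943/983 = 943/983 = 0.96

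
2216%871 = 474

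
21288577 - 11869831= 9418746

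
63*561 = 35343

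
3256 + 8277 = 11533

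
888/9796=222/2449=0.09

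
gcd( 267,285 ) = 3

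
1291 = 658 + 633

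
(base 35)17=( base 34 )18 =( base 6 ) 110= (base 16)2a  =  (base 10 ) 42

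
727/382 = 1 + 345/382  =  1.90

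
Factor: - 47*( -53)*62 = 2^1*31^1*47^1 * 53^1= 154442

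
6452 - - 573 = 7025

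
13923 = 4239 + 9684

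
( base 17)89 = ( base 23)67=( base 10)145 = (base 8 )221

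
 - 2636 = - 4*659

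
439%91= 75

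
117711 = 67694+50017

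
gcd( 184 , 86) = 2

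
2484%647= 543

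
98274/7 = 98274/7 = 14039.14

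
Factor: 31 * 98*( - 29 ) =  - 88102 = - 2^1*7^2*29^1*31^1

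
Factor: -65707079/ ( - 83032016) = 2^( - 4 )*37^1*89^( - 1) * 58309^( - 1)  *1775867^1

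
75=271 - 196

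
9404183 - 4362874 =5041309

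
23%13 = 10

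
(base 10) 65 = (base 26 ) 2D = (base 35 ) 1u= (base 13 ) 50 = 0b1000001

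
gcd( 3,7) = 1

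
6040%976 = 184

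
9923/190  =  9923/190=52.23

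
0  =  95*0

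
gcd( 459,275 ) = 1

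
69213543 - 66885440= 2328103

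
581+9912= 10493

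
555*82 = 45510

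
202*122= 24644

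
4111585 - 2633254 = 1478331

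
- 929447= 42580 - 972027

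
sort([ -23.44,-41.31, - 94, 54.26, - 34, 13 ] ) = [ - 94, - 41.31, - 34, - 23.44,13, 54.26]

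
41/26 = 41/26 =1.58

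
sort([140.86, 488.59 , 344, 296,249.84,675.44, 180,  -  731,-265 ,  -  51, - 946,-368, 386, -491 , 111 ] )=[ - 946, - 731, - 491,  -  368, - 265, - 51, 111, 140.86,180 , 249.84, 296, 344, 386, 488.59, 675.44]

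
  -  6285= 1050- 7335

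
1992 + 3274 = 5266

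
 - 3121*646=-2016166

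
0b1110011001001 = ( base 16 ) 1cc9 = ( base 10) 7369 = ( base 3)101002221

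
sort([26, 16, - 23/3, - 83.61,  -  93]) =[-93,-83.61, - 23/3,  16,26]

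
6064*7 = 42448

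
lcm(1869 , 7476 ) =7476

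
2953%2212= 741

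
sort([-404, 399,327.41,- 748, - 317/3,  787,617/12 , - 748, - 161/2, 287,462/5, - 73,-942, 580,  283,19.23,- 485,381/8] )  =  [ - 942, - 748, - 748, - 485, - 404,-317/3 ,-161/2,-73, 19.23, 381/8, 617/12,  462/5, 283, 287,  327.41 , 399, 580 , 787 ]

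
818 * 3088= 2525984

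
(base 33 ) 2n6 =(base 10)2943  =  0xb7f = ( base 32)2RV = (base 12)1853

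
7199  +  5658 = 12857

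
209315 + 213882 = 423197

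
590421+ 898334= 1488755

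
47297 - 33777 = 13520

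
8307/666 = 12+35/74 = 12.47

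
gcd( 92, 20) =4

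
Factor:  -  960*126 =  - 2^7*3^3*5^1* 7^1 =- 120960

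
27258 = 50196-22938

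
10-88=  - 78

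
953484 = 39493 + 913991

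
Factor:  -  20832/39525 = - 224/425 = - 2^5* 5^( - 2)*7^1*17^( - 1)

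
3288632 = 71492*46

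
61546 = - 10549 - -72095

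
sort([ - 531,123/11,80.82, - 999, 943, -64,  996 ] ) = [  -  999  , - 531, - 64,123/11, 80.82,943, 996]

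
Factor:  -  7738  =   - 2^1*53^1 * 73^1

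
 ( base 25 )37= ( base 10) 82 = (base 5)312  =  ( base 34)2e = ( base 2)1010010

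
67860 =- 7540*( - 9)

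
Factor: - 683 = -683^1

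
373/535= 373/535 = 0.70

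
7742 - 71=7671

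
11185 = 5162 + 6023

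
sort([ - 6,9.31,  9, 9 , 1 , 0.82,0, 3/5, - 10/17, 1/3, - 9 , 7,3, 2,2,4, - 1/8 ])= [ - 9,-6, -10/17, - 1/8 , 0 , 1/3, 3/5,0.82,1,2,2,3,  4, 7, 9,9, 9.31]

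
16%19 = 16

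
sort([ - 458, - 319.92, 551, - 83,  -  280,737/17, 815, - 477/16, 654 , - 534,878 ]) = [ - 534, - 458, - 319.92 , - 280  , - 83, - 477/16,737/17, 551, 654,815,878]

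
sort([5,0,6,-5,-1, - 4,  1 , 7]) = [-5, - 4, -1 , 0,1 , 5,6, 7 ]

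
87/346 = 87/346 = 0.25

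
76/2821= 76/2821 = 0.03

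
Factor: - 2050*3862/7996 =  - 5^2 * 41^1*1931^1*1999^( - 1 ) = - 1979275/1999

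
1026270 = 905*1134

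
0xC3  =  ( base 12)143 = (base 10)195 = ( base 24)83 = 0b11000011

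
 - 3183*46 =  -146418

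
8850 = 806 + 8044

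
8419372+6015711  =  14435083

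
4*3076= 12304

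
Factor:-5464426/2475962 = -2732213/1237981 = - 11^1*29^( - 1)*149^1*1667^1*42689^(-1) 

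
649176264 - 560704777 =88471487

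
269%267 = 2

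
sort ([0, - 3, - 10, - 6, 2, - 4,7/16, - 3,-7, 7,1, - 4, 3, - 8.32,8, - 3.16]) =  [-10 , - 8.32, - 7,- 6, - 4, - 4,- 3.16, - 3, - 3,0,7/16, 1, 2, 3,7, 8] 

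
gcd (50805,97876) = 1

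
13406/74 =181 + 6/37 = 181.16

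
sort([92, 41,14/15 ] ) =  [ 14/15,41,92 ]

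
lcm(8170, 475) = 40850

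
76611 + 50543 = 127154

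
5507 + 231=5738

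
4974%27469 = 4974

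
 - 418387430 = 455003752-873391182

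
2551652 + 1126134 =3677786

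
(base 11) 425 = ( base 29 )hi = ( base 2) 111111111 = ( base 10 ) 511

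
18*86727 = 1561086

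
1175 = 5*235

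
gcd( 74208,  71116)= 3092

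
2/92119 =2/92119  =  0.00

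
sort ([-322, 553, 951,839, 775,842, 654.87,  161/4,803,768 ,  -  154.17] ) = [-322, - 154.17,161/4,  553, 654.87,  768 , 775, 803,  839,842, 951 ]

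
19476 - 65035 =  - 45559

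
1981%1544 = 437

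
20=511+-491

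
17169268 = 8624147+8545121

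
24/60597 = 8/20199 = 0.00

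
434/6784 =217/3392 = 0.06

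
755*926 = 699130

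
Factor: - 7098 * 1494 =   -  10604412 = - 2^2 * 3^3* 7^1*13^2*83^1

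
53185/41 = 53185/41=   1297.20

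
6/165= 2/55 = 0.04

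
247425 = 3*82475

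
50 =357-307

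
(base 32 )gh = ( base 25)l4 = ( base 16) 211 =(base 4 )20101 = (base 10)529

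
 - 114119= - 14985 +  - 99134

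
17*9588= 162996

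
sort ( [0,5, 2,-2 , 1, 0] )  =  [ - 2, 0, 0, 1,2,5] 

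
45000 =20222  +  24778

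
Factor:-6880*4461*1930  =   - 59234942400= - 2^6 *3^1*5^2 * 43^1*193^1*1487^1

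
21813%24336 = 21813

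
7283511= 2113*3447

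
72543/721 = 100 + 443/721 = 100.61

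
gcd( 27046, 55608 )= 2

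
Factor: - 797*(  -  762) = 2^1*3^1*127^1*797^1=607314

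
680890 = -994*( - 685 )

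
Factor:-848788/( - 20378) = 958/23 = 2^1*23^( - 1)*479^1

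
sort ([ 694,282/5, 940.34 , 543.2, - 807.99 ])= [ - 807.99 , 282/5,543.2, 694,  940.34 ] 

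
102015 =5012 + 97003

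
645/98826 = 215/32942=0.01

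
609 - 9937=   -9328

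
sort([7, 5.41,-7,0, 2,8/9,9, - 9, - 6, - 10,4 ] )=[ - 10, - 9, - 7, - 6,0,  8/9,2, 4, 5.41,7,9] 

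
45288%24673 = 20615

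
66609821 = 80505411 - 13895590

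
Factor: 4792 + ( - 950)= 2^1*17^1*113^1 = 3842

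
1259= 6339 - 5080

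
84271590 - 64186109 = 20085481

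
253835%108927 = 35981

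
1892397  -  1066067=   826330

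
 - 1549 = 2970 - 4519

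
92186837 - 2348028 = 89838809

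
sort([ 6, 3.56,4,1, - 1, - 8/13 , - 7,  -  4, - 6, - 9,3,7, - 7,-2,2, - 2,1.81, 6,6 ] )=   [ - 9, - 7, - 7, - 6 , - 4, - 2, - 2, - 1, - 8/13, 1, 1.81,  2, 3,3.56, 4 , 6,6,6,7]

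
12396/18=2066/3 = 688.67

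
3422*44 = 150568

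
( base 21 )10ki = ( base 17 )1G99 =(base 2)10010111100011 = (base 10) 9699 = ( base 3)111022020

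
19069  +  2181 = 21250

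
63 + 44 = 107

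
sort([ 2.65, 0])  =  [ 0, 2.65]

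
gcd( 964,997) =1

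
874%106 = 26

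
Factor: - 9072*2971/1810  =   - 2^3*3^4*5^( - 1)*7^1*181^( - 1)*2971^1 = - 13476456/905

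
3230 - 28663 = - 25433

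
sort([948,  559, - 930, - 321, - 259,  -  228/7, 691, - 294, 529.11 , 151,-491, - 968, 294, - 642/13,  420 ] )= [ - 968, - 930,  -  491, - 321 , - 294,- 259 , - 642/13, - 228/7,151, 294, 420 , 529.11, 559, 691, 948] 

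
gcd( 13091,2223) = 247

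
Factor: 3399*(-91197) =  - 3^3*11^1*103^1*10133^1 =- 309978603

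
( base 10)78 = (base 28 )2M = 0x4e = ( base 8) 116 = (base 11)71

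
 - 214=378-592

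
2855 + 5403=8258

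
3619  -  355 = 3264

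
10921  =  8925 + 1996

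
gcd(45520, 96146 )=2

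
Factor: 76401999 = 3^2*167^1*50833^1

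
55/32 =55/32 = 1.72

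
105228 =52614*2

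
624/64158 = 104/10693 = 0.01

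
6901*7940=54793940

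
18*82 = 1476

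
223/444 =223/444 = 0.50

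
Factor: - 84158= - 2^1*29^1* 1451^1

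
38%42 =38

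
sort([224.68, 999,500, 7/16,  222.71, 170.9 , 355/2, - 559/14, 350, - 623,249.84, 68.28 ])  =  [ - 623, - 559/14 , 7/16,68.28,170.9, 355/2, 222.71, 224.68, 249.84, 350, 500, 999 ] 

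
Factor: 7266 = 2^1*3^1*7^1*173^1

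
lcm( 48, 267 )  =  4272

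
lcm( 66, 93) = 2046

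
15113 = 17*889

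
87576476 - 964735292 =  - 877158816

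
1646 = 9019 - 7373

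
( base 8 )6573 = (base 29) 430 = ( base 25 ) 5d1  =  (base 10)3451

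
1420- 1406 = 14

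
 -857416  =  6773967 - 7631383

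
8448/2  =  4224 = 4224.00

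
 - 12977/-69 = 12977/69 = 188.07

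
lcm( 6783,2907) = 20349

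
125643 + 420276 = 545919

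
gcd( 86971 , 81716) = 1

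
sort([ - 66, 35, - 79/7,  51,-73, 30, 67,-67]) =[ - 73, - 67,-66, - 79/7, 30,  35, 51,67 ]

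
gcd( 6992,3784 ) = 8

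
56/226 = 28/113 = 0.25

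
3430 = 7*490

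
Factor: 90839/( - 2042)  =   - 2^( - 1 )*7^1*19^1*683^1*1021^( - 1)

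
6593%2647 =1299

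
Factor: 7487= 7487^1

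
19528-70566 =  - 51038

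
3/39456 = 1/13152 = 0.00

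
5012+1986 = 6998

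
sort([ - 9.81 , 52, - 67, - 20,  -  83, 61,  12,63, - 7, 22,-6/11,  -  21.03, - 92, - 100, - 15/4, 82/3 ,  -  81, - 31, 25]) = [ - 100 ,-92, - 83,-81, - 67,-31, - 21.03 , - 20, - 9.81, - 7, - 15/4, - 6/11, 12,22, 25,82/3,52 , 61, 63 ] 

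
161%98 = 63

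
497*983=488551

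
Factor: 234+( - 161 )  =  73 = 73^1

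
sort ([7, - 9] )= [ - 9,7 ]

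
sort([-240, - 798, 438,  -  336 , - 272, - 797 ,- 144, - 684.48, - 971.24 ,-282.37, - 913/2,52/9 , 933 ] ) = [-971.24 ,  -  798, -797,  -  684.48 ,-913/2,-336, - 282.37,- 272 ,  -  240,-144 , 52/9, 438, 933 ] 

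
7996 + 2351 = 10347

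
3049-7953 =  - 4904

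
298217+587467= 885684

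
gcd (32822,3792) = 2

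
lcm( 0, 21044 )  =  0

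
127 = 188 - 61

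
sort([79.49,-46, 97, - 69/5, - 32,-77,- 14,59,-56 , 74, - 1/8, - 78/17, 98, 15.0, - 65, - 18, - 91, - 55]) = [ - 91, - 77,- 65,-56, - 55, - 46 , - 32, - 18, - 14,-69/5, - 78/17, - 1/8,  15.0, 59, 74 , 79.49,97, 98] 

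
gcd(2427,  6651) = 3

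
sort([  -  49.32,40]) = [ - 49.32, 40 ]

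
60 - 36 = 24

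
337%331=6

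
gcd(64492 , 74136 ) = 4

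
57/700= 57/700 = 0.08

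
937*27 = 25299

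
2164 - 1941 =223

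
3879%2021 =1858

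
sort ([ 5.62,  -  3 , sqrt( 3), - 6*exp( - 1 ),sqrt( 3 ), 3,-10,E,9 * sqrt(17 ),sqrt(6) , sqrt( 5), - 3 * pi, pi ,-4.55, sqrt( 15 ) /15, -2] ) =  [-10, - 3*pi,-4.55, - 3 ,-6 * exp(-1), - 2, sqrt(15 )/15, sqrt( 3 ),sqrt( 3 ),sqrt( 5),sqrt( 6 ), E,  3, pi, 5.62 , 9*sqrt( 17)] 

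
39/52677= 13/17559 = 0.00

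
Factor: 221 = 13^1*17^1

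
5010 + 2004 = 7014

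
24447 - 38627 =- 14180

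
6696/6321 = 1 + 125/2107 =1.06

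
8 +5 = 13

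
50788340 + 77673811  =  128462151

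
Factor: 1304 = 2^3*163^1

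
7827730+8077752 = 15905482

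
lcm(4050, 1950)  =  52650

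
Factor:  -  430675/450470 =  - 805/842 = -2^ (-1 ) * 5^1*7^1 * 23^1*421^( - 1) 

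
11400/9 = 1266 + 2/3 = 1266.67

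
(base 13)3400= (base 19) 1129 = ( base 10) 7267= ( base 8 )16143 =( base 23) dgm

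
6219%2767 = 685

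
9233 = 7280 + 1953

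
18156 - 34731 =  - 16575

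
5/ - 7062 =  - 5/7062= - 0.00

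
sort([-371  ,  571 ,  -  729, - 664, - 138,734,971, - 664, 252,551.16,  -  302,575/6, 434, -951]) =[-951 , - 729,-664,-664, - 371, -302  ,-138 , 575/6, 252, 434,551.16, 571,734,971 ] 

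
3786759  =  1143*3313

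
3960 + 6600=10560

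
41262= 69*598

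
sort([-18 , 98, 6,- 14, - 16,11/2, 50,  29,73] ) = [ -18,-16, - 14,11/2,  6, 29, 50 , 73  ,  98]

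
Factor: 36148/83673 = 2^2 * 3^( - 4)*  7^1  *  1033^( - 1) *1291^1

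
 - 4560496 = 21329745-25890241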